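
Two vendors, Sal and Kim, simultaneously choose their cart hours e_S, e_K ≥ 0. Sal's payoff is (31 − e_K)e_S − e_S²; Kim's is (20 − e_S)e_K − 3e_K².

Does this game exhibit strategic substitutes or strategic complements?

Expanding Sal's payoff: 31e_S − e_Ke_S − e_S².
∂π/∂e_S = 31 − e_K − 2e_S = 0, so e_S = 15.5 − 0.5e_K.
The best-response slope de_S/de_K = −0.5 < 0: the reaction function is downward-sloping, so the choices are strategic substitutes.

strategic substitutes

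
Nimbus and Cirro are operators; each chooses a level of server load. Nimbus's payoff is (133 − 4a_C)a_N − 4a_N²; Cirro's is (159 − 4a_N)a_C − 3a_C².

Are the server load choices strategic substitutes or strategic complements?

strategic substitutes

Expanding Nimbus's payoff: 133a_N − 4a_Ca_N − 4a_N².
∂π/∂a_N = 133 − 4a_C − 8a_N = 0, so a_N = 16.625 − 0.5a_C.
The best-response slope da_N/da_C = −0.5 < 0: the reaction function is downward-sloping, so the choices are strategic substitutes.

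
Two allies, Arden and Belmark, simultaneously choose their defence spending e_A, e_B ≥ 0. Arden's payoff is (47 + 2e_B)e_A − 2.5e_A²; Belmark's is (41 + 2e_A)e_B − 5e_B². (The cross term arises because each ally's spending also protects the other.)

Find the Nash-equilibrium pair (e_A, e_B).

Expanding Arden's payoff: 47e_A + 2e_Be_A − 2.5e_A².
∂π/∂e_A = 47 + 2e_B − 5e_A = 0, so e_A = 9.4 + 0.4e_B.
Likewise for Belmark: e_B = 4.1 + 0.2e_A.
Solving the two reaction functions simultaneously: (1 − (0.4)(0.2))e_A = 9.4 + 0.4·4.1, so 0.92e_A = 11.04 and e_A = 12.
Then e_B = 4.1 + 0.2·12 = 6.5.

12, 6.5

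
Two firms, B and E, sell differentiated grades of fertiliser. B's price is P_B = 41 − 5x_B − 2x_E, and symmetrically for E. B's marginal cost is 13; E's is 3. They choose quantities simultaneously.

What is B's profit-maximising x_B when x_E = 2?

Firm B's profit: π = x_B(41 − 5x_B − 2x_E) − 13x_B.
∂π/∂x_B = 28 − 10x_B − 2x_E = 0 ⇒ x_B = 2.8 − 0.2x_E.
At x_E = 2: x_B = 2.8 − 0.2·2 = 2.4.

2.4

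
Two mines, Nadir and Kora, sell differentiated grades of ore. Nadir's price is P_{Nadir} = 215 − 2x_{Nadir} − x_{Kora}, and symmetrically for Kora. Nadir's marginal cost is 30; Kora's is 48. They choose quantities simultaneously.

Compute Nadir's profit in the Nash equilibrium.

2918.48

Mine Nadir's profit: π = x_{Nadir}(215 − 2x_{Nadir} − x_{Kora}) − 30x_{Nadir}.
∂π/∂x_{Nadir} = 185 − 4x_{Nadir} − x_{Kora} = 0 ⇒ x_{Nadir} = 46.25 − 0.25x_{Kora}.
Similarly x_{Kora} = 41.75 − 0.25x_{Nadir}.
Plugging x_{Kora} into Nadir's best response: x_{Nadir} = 46.25 − 0.25(41.75 − 0.25x_{Nadir}) ⇒ 0.9375x_{Nadir} = 35.8125, so x_{Nadir} = 38.2.
Then x_{Kora} = 41.75 − 0.25·38.2 = 32.2.
P_{Nadir} = 215 − 2·38.2 − 32.2 = 106.4.
Profit = (106.4 − 30)·38.2 = 2918.48.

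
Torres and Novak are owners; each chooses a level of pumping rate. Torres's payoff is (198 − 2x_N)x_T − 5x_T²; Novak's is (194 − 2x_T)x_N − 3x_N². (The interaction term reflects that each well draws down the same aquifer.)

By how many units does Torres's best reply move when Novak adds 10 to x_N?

Expanding Torres's payoff: 198x_T − 2x_Nx_T − 5x_T².
∂π/∂x_T = 198 − 2x_N − 10x_T = 0, so x_T = 19.8 − 0.2x_N.
The reaction-function slope is −0.2, so a 10-unit rise in x_N moves x_T by −0.2 × 10 = −2. Torres's best response falls — the actions are strategic substitutes.

-2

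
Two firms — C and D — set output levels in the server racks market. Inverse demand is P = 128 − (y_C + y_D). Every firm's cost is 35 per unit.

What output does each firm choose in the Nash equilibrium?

Firm C's profit: π = y_C(128 − (y_C + y_D)) − 35y_C.
∂π/∂y_C = 93 − 2y_C − y_D = 0, so y_C = 46.5 − 0.5y_D.
The game is symmetric, so in equilibrium y_D = y_C: the reaction function gives 1.5y_C = 46.5, hence y_C = 31.

31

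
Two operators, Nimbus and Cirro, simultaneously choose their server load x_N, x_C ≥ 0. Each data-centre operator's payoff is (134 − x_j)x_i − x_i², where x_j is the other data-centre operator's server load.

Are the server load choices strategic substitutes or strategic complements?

Nimbus's payoff is (134 − x_C)x_N − x_N².
∂π/∂x_N = 134 − x_C − 2x_N = 0, so x_N = 67 − 0.5x_C.
The best-response slope dx_N/dx_C = −0.5 < 0: the reaction function is downward-sloping, so the choices are strategic substitutes.

strategic substitutes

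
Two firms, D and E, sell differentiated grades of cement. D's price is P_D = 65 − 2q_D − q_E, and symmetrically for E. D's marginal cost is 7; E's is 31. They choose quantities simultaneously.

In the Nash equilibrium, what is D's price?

33.4

Firm D's profit: π = q_D(65 − 2q_D − q_E) − 7q_D.
∂π/∂q_D = 58 − 4q_D − q_E = 0 ⇒ q_D = 14.5 − 0.25q_E.
Similarly q_E = 8.5 − 0.25q_D.
Substituting the second reaction function into the first: q_D = 14.5 − 0.25(8.5 − 0.25q_D), which gives 0.9375q_D = 12.375 ⇒ q_D = 13.2.
Then q_E = 8.5 − 0.25·13.2 = 5.2.
P_D = 65 − 2·13.2 − 5.2 = 33.4.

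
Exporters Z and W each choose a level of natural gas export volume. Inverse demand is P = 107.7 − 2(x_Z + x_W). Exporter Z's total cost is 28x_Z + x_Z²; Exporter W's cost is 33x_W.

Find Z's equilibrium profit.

215.2227

Exporter Z's profit: π = x_Z(107.7 − 2(x_Z + x_W)) − 28x_Z − x_Z².
∂π/∂x_Z = 79.7 − 6x_Z − 2x_W = 0, so x_Z = 797/60 − (1/3)x_W.
For W: ∂π/∂x_W = 74.7 − 4x_W − 2x_Z = 0 ⇒ x_W = 18.675 − 0.5x_Z.
Plugging x_W into Z's best response: x_Z = 797/60 − (1/3)(18.675 − 0.5x_Z) ⇒ (5/6)x_Z = 847/120, so x_Z = 8.47.
Then x_W = 18.675 − 0.5·8.47 = 14.44.
Price P = 107.7 − 2·22.91 = 61.88.
Z's profit: (61.88 − 28)·8.47 − (8.47)² = 215.2227.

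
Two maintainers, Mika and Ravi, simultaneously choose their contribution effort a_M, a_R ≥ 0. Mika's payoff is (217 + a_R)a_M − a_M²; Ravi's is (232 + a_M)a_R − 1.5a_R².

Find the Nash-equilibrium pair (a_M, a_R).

176.6, 136.2

Expanding Mika's payoff: 217a_M + a_Ra_M − a_M².
∂π/∂a_M = 217 + a_R − 2a_M = 0, so a_M = 108.5 + 0.5a_R.
Likewise for Ravi: a_R = 232/3 + (1/3)a_M.
Substituting the second reaction function into the first: a_M = 108.5 + 0.5(232/3 + (1/3)a_M), which gives (5/6)a_M = 883/6 ⇒ a_M = 176.6.
Then a_R = 232/3 + (1/3)·176.6 = 136.2.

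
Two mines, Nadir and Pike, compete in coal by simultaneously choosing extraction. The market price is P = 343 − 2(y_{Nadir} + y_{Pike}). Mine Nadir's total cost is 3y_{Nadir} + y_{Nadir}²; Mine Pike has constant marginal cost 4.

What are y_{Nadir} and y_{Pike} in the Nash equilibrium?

34.1, 67.7

Mine Nadir's profit: π = y_{Nadir}(343 − 2(y_{Nadir} + y_{Pike})) − 3y_{Nadir} − y_{Nadir}².
∂π/∂y_{Nadir} = 340 − 6y_{Nadir} − 2y_{Pike} = 0, so y_{Nadir} = 170/3 − (1/3)y_{Pike}.
For Pike: ∂π/∂y_{Pike} = 339 − 4y_{Pike} − 2y_{Nadir} = 0 ⇒ y_{Pike} = 84.75 − 0.5y_{Nadir}.
Substituting the second reaction function into the first: y_{Nadir} = 170/3 − (1/3)(84.75 − 0.5y_{Nadir}), which gives (5/6)y_{Nadir} = 341/12 ⇒ y_{Nadir} = 34.1.
Then y_{Pike} = 84.75 − 0.5·34.1 = 67.7.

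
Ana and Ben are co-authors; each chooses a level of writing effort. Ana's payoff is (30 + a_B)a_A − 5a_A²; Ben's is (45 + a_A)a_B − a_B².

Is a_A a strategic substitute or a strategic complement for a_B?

strategic complements

Expanding Ana's payoff: 30a_A + a_Ba_A − 5a_A².
∂π/∂a_A = 30 + a_B − 10a_A = 0, so a_A = 3 + 0.1a_B.
The best-response slope da_A/da_B = 0.1 > 0: the reaction function is upward-sloping, so the choices are strategic complements.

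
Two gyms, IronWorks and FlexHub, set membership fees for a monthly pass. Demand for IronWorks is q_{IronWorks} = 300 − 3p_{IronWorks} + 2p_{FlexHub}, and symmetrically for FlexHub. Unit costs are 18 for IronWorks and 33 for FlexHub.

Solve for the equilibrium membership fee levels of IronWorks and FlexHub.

IronWorks's profit: π = (p_{IronWorks} − 18)(300 − 3p_{IronWorks} + 2p_{FlexHub}).
∂π/∂p_{IronWorks} = 354 − 6p_{IronWorks} + 2p_{FlexHub} = 0 ⇒ p_{IronWorks} = 59 + (1/3)p_{FlexHub}.
Similarly p_{FlexHub} = 66.5 + (1/3)p_{IronWorks}.
Solving the two reaction functions simultaneously: (1 − (1/3)(1/3))p_{IronWorks} = 59 + (1/3)·66.5, so (8/9)p_{IronWorks} = 487/6 and p_{IronWorks} = 91.3125.
Then p_{FlexHub} = 66.5 + (1/3)·91.3125 = 96.9375.

91.3125, 96.9375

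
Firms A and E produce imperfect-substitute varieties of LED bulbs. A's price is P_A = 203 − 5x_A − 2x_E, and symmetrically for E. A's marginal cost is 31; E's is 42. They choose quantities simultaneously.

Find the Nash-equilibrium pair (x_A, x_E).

14.5625, 13.1875

Firm A's profit: π = x_A(203 − 5x_A − 2x_E) − 31x_A.
∂π/∂x_A = 172 − 10x_A − 2x_E = 0 ⇒ x_A = 17.2 − 0.2x_E.
Similarly x_E = 16.1 − 0.2x_A.
Plugging x_E into A's best response: x_A = 17.2 − 0.2(16.1 − 0.2x_A) ⇒ 0.96x_A = 13.98, so x_A = 14.5625.
Then x_E = 16.1 − 0.2·14.5625 = 13.1875.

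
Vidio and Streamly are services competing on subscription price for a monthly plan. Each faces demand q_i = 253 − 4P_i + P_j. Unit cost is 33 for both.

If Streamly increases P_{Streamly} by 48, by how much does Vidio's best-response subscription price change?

6

Vidio's profit: π = (P_{Vidio} − 33)(253 − 4P_{Vidio} + P_{Streamly}).
∂π/∂P_{Vidio} = 385 − 8P_{Vidio} + P_{Streamly} = 0 ⇒ P_{Vidio} = 48.125 + 0.125P_{Streamly}.
The reaction-function slope is 0.125, so a 48-unit rise in P_{Streamly} moves P_{Vidio} by 0.125 × 48 = 6. Vidio's best response rises — the actions are strategic complements.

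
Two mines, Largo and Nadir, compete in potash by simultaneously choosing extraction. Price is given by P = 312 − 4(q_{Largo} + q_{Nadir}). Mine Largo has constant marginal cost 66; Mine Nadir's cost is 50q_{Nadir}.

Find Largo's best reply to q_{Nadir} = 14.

23.75

Mine Largo's profit: π = q_{Largo}(312 − 4(q_{Largo} + q_{Nadir})) − 66q_{Largo}.
∂π/∂q_{Largo} = 246 − 8q_{Largo} − 4q_{Nadir} = 0, so q_{Largo} = 30.75 − 0.5q_{Nadir}.
At q_{Nadir} = 14: q_{Largo} = 30.75 − 0.5·14 = 23.75.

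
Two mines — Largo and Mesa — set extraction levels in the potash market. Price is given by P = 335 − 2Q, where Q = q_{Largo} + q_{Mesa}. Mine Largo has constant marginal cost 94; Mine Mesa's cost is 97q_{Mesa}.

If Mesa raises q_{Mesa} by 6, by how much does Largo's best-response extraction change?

Mine Largo's profit: π = q_{Largo}(335 − 2(q_{Largo} + q_{Mesa})) − 94q_{Largo}.
∂π/∂q_{Largo} = 241 − 4q_{Largo} − 2q_{Mesa} = 0, so q_{Largo} = 60.25 − 0.5q_{Mesa}.
The reaction-function slope is −0.5, so a 6-unit rise in q_{Mesa} moves q_{Largo} by −0.5 × 6 = −3. Largo's best response falls — the actions are strategic substitutes.

-3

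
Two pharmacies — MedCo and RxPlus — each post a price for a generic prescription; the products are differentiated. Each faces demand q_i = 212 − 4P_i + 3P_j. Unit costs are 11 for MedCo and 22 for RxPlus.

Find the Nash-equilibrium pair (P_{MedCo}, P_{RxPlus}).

53.6, 57.6

MedCo's profit: π = (P_{MedCo} − 11)(212 − 4P_{MedCo} + 3P_{RxPlus}).
∂π/∂P_{MedCo} = 256 − 8P_{MedCo} + 3P_{RxPlus} = 0 ⇒ P_{MedCo} = 32 + 0.375P_{RxPlus}.
Similarly P_{RxPlus} = 37.5 + 0.375P_{MedCo}.
Plugging P_{RxPlus} into MedCo's best response: P_{MedCo} = 32 + 0.375(37.5 + 0.375P_{MedCo}) ⇒ (55/64)P_{MedCo} = 46.0625, so P_{MedCo} = 53.6.
Then P_{RxPlus} = 37.5 + 0.375·53.6 = 57.6.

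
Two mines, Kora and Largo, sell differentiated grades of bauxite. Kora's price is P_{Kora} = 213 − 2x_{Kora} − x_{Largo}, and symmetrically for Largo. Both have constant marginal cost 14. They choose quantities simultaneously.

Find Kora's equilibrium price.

Mine Kora's profit: π = x_{Kora}(213 − 2x_{Kora} − x_{Largo}) − 14x_{Kora}.
∂π/∂x_{Kora} = 199 − 4x_{Kora} − x_{Largo} = 0 ⇒ x_{Kora} = 49.75 − 0.25x_{Largo}.
Setting x_{Kora} = x_{Largo} in the reaction function: x_{Kora} = 49.75 − 0.25x_{Kora}, so x_{Kora} = 49.75 / 1.25 = 39.8.
P_{Kora} = 213 − 2·39.8 − 39.8 = 93.6.

93.6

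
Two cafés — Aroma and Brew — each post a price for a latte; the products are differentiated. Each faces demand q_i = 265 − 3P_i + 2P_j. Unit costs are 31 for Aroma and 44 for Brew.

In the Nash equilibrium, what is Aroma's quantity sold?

Aroma's profit: π = (P_{Aroma} − 31)(265 − 3P_{Aroma} + 2P_{Brew}).
∂π/∂P_{Aroma} = 358 − 6P_{Aroma} + 2P_{Brew} = 0 ⇒ P_{Aroma} = 179/3 + (1/3)P_{Brew}.
Similarly P_{Brew} = 397/6 + (1/3)P_{Aroma}.
Substituting the second reaction function into the first: P_{Aroma} = 179/3 + (1/3)(397/6 + (1/3)P_{Aroma}), which gives (8/9)P_{Aroma} = 1471/18 ⇒ P_{Aroma} = 91.9375.
Then P_{Brew} = 397/6 + (1/3)·91.9375 = 96.8125.
q_{Aroma} = 265 − 3·91.9375 + 2·96.8125 = 182.8125.

182.8125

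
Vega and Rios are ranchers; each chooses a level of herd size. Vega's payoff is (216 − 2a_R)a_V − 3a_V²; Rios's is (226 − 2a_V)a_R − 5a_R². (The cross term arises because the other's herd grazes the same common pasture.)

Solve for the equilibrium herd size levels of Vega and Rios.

30.5, 16.5

Expanding Vega's payoff: 216a_V − 2a_Ra_V − 3a_V².
∂π/∂a_V = 216 − 2a_R − 6a_V = 0, so a_V = 36 − (1/3)a_R.
Likewise for Rios: a_R = 22.6 − 0.2a_V.
Plugging a_R into Vega's best response: a_V = 36 − (1/3)(22.6 − 0.2a_V) ⇒ (14/15)a_V = 427/15, so a_V = 30.5.
Then a_R = 22.6 − 0.2·30.5 = 16.5.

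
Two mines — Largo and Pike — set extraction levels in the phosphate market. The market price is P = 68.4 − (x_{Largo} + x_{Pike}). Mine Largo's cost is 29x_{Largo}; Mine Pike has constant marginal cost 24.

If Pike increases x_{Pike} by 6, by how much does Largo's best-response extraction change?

Mine Largo's profit: π = x_{Largo}(68.4 − (x_{Largo} + x_{Pike})) − 29x_{Largo}.
∂π/∂x_{Largo} = 39.4 − 2x_{Largo} − x_{Pike} = 0, so x_{Largo} = 19.7 − 0.5x_{Pike}.
The reaction-function slope is −0.5, so a 6-unit rise in x_{Pike} moves x_{Largo} by −0.5 × 6 = −3. Largo's best response falls — the actions are strategic substitutes.

-3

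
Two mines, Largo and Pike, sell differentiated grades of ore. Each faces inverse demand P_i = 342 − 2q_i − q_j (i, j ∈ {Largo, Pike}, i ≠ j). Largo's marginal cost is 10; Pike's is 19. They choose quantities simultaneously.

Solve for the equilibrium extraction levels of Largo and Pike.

67, 64

Mine Largo's profit: π = q_{Largo}(342 − 2q_{Largo} − q_{Pike}) − 10q_{Largo}.
∂π/∂q_{Largo} = 332 − 4q_{Largo} − q_{Pike} = 0 ⇒ q_{Largo} = 83 − 0.25q_{Pike}.
Similarly q_{Pike} = 80.75 − 0.25q_{Largo}.
Plugging q_{Pike} into Largo's best response: q_{Largo} = 83 − 0.25(80.75 − 0.25q_{Largo}) ⇒ 0.9375q_{Largo} = 62.8125, so q_{Largo} = 67.
Then q_{Pike} = 80.75 − 0.25·67 = 64.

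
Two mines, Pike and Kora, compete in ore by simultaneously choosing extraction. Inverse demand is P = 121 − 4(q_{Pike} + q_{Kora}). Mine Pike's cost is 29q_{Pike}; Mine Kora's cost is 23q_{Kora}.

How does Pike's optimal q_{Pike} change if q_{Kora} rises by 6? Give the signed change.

Mine Pike's profit: π = q_{Pike}(121 − 4(q_{Pike} + q_{Kora})) − 29q_{Pike}.
∂π/∂q_{Pike} = 92 − 8q_{Pike} − 4q_{Kora} = 0, so q_{Pike} = 11.5 − 0.5q_{Kora}.
The reaction-function slope is −0.5, so a 6-unit rise in q_{Kora} moves q_{Pike} by −0.5 × 6 = −3. Pike's best response falls — the actions are strategic substitutes.

-3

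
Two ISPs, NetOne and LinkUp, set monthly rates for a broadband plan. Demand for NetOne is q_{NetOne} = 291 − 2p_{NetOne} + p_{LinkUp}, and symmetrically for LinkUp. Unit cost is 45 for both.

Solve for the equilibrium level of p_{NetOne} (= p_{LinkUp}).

127

NetOne's profit: π = (p_{NetOne} − 45)(291 − 2p_{NetOne} + p_{LinkUp}).
∂π/∂p_{NetOne} = 381 − 4p_{NetOne} + p_{LinkUp} = 0 ⇒ p_{NetOne} = 95.25 + 0.25p_{LinkUp}.
Setting p_{NetOne} = p_{LinkUp} in the reaction function: p_{NetOne} = 95.25 + 0.25p_{NetOne}, so p_{NetOne} = 95.25 / 0.75 = 127.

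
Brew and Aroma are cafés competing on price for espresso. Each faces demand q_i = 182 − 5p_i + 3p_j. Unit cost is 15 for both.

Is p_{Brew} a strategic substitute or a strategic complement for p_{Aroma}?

strategic complements

Brew's profit: π = (p_{Brew} − 15)(182 − 5p_{Brew} + 3p_{Aroma}).
∂π/∂p_{Brew} = 257 − 10p_{Brew} + 3p_{Aroma} = 0 ⇒ p_{Brew} = 25.7 + 0.3p_{Aroma}.
The best-response slope dp_{Brew}/dp_{Aroma} = 0.3 > 0: the reaction function is upward-sloping, so the choices are strategic complements.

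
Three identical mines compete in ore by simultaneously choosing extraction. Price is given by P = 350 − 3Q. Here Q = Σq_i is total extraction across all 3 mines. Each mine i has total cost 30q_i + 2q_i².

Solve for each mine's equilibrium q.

20

A representative mine's profit is π_i = q_i(350 − 3Q) − 30q_i − 2q_i², with Q = q_i + Σ_{j≠i} q_j.
First-order condition: 320 − 10q_i − 3Σ_{j≠i} q_j = 0.
With identical mines, set every q_j = q: then 320 − 10q − 6q = 0, i.e. q = 320/16 = 20.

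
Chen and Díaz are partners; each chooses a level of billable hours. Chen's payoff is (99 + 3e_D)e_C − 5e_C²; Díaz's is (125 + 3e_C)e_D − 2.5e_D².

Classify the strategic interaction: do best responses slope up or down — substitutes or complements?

strategic complements

Expanding Chen's payoff: 99e_C + 3e_De_C − 5e_C².
∂π/∂e_C = 99 + 3e_D − 10e_C = 0, so e_C = 9.9 + 0.3e_D.
The best-response slope de_C/de_D = 0.3 > 0: the reaction function is upward-sloping, so the choices are strategic complements.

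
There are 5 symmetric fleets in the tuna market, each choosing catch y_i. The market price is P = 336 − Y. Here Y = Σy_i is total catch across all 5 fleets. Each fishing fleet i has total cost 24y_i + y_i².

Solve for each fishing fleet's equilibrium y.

A representative fishing fleet's profit is π_i = y_i(336 − Y) − 24y_i − y_i², with Y = y_i + Σ_{j≠i} y_j.
First-order condition: 312 − 4y_i − Σ_{j≠i} y_j = 0.
In a symmetric equilibrium every fishing fleet chooses the same y, so Σ_{j≠i} y_j = 4y. The condition becomes 312 − 8y = 0, giving y = 312/8 = 39.

39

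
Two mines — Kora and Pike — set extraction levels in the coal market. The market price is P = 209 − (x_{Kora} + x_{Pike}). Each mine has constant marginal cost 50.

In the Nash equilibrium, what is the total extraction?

Mine Kora's profit: π = x_{Kora}(209 − (x_{Kora} + x_{Pike})) − 50x_{Kora}.
∂π/∂x_{Kora} = 159 − 2x_{Kora} − x_{Pike} = 0, so x_{Kora} = 79.5 − 0.5x_{Pike}.
The game is symmetric, so in equilibrium x_{Pike} = x_{Kora}: the reaction function gives 1.5x_{Kora} = 79.5, hence x_{Kora} = 53.
Total extraction: 53 + 53 = 106.

106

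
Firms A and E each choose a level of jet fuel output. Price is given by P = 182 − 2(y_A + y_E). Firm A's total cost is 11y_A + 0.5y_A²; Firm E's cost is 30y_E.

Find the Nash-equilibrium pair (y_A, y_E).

Firm A's profit: π = y_A(182 − 2(y_A + y_E)) − 11y_A − 0.5y_A².
∂π/∂y_A = 171 − 5y_A − 2y_E = 0, so y_A = 34.2 − 0.4y_E.
For E: ∂π/∂y_E = 152 − 4y_E − 2y_A = 0 ⇒ y_E = 38 − 0.5y_A.
Solving the two reaction functions simultaneously: (1 − (−0.4)(−0.5))y_A = 34.2 − 0.4·38, so 0.8y_A = 19 and y_A = 23.75.
Then y_E = 38 − 0.5·23.75 = 26.125.

23.75, 26.125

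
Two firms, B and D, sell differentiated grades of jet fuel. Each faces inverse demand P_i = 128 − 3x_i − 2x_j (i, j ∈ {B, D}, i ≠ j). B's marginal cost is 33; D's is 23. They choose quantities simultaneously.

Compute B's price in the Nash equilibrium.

Firm B's profit: π = x_B(128 − 3x_B − 2x_D) − 33x_B.
∂π/∂x_B = 95 − 6x_B − 2x_D = 0 ⇒ x_B = 95/6 − (1/3)x_D.
Similarly x_D = 17.5 − (1/3)x_B.
Plugging x_D into B's best response: x_B = 95/6 − (1/3)(17.5 − (1/3)x_B) ⇒ (8/9)x_B = 10, so x_B = 11.25.
Then x_D = 17.5 − (1/3)·11.25 = 13.75.
P_B = 128 − 3·11.25 − 2·13.75 = 66.75.

66.75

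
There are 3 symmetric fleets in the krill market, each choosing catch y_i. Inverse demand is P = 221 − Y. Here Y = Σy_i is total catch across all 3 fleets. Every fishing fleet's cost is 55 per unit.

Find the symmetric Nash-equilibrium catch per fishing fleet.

A representative fishing fleet's profit is π_i = y_i(221 − Y) − 55y_i, with Y = y_i + Σ_{j≠i} y_j.
First-order condition: 166 − 2y_i − Σ_{j≠i} y_j = 0.
In a symmetric equilibrium every fishing fleet chooses the same y, so Σ_{j≠i} y_j = 2y. The condition becomes 166 − 4y = 0, giving y = 166/4 = 41.5.

41.5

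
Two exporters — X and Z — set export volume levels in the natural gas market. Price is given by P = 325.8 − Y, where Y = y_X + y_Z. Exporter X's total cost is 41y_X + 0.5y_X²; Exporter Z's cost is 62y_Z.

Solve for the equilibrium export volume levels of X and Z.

61.16, 101.32

Exporter X's profit: π = y_X(325.8 − (y_X + y_Z)) − 41y_X − 0.5y_X².
∂π/∂y_X = 284.8 − 3y_X − y_Z = 0, so y_X = 1424/15 − (1/3)y_Z.
For Z: ∂π/∂y_Z = 263.8 − 2y_Z − y_X = 0 ⇒ y_Z = 131.9 − 0.5y_X.
Plugging y_Z into X's best response: y_X = 1424/15 − (1/3)(131.9 − 0.5y_X) ⇒ (5/6)y_X = 1529/30, so y_X = 61.16.
Then y_Z = 131.9 − 0.5·61.16 = 101.32.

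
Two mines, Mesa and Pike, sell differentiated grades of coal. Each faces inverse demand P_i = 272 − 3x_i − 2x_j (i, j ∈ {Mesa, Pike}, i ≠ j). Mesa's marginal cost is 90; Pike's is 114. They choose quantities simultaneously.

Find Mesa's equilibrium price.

Mine Mesa's profit: π = x_{Mesa}(272 − 3x_{Mesa} − 2x_{Pike}) − 90x_{Mesa}.
∂π/∂x_{Mesa} = 182 − 6x_{Mesa} − 2x_{Pike} = 0 ⇒ x_{Mesa} = 91/3 − (1/3)x_{Pike}.
Similarly x_{Pike} = 79/3 − (1/3)x_{Mesa}.
Solving the two reaction functions simultaneously: (1 − (−1/3)(−1/3))x_{Mesa} = 91/3 − (1/3)·(79/3), so (8/9)x_{Mesa} = 194/9 and x_{Mesa} = 24.25.
Then x_{Pike} = 79/3 − (1/3)·24.25 = 18.25.
P_{Mesa} = 272 − 3·24.25 − 2·18.25 = 162.75.

162.75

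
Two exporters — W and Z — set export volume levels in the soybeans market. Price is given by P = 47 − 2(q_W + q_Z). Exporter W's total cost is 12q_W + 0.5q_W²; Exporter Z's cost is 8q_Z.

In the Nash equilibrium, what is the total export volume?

Exporter W's profit: π = q_W(47 − 2(q_W + q_Z)) − 12q_W − 0.5q_W².
∂π/∂q_W = 35 − 5q_W − 2q_Z = 0, so q_W = 7 − 0.4q_Z.
For Z: ∂π/∂q_Z = 39 − 4q_Z − 2q_W = 0 ⇒ q_Z = 9.75 − 0.5q_W.
Solving the two reaction functions simultaneously: (1 − (−0.4)(−0.5))q_W = 7 − 0.4·9.75, so 0.8q_W = 3.1 and q_W = 3.875.
Then q_Z = 9.75 − 0.5·3.875 = 7.8125.
Total export volume: 3.875 + 7.8125 = 11.6875.

11.6875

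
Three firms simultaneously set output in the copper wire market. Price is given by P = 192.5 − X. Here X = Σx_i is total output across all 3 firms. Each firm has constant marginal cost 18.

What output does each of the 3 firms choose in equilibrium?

43.625

A representative firm's profit is π_i = x_i(192.5 − X) − 18x_i, with X = x_i + Σ_{j≠i} x_j.
First-order condition: 174.5 − 2x_i − Σ_{j≠i} x_j = 0.
Imposing symmetry (x_j = x for all j) turns Σ_{j≠i} x_j into 2x, so 174.5 = 4x and x = 43.625.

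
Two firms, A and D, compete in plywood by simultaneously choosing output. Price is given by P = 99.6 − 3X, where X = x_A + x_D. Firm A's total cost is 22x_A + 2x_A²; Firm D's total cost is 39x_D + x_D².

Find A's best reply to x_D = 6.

5.96

Firm A's profit: π = x_A(99.6 − 3(x_A + x_D)) − 22x_A − 2x_A².
∂π/∂x_A = 77.6 − 10x_A − 3x_D = 0, so x_A = 7.76 − 0.3x_D.
At x_D = 6: x_A = 7.76 − 0.3·6 = 5.96.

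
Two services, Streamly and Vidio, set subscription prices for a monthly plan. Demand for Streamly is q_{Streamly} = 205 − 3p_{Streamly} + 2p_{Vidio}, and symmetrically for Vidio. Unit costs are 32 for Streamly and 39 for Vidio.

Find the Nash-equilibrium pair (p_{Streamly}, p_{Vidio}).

76.5625, 79.1875

Streamly's profit: π = (p_{Streamly} − 32)(205 − 3p_{Streamly} + 2p_{Vidio}).
∂π/∂p_{Streamly} = 301 − 6p_{Streamly} + 2p_{Vidio} = 0 ⇒ p_{Streamly} = 301/6 + (1/3)p_{Vidio}.
Similarly p_{Vidio} = 161/3 + (1/3)p_{Streamly}.
Solving the two reaction functions simultaneously: (1 − (1/3)(1/3))p_{Streamly} = 301/6 + (1/3)·(161/3), so (8/9)p_{Streamly} = 1225/18 and p_{Streamly} = 76.5625.
Then p_{Vidio} = 161/3 + (1/3)·76.5625 = 79.1875.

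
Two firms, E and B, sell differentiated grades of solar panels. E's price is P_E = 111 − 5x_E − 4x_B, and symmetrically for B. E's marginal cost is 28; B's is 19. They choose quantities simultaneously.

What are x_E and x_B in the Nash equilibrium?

Firm E's profit: π = x_E(111 − 5x_E − 4x_B) − 28x_E.
∂π/∂x_E = 83 − 10x_E − 4x_B = 0 ⇒ x_E = 8.3 − 0.4x_B.
Similarly x_B = 9.2 − 0.4x_E.
Substituting the second reaction function into the first: x_E = 8.3 − 0.4(9.2 − 0.4x_E), which gives 0.84x_E = 4.62 ⇒ x_E = 5.5.
Then x_B = 9.2 − 0.4·5.5 = 7.

5.5, 7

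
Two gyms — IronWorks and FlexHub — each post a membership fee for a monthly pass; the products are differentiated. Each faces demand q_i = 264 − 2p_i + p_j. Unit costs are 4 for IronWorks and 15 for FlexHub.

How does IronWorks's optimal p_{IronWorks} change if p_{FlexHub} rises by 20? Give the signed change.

5

IronWorks's profit: π = (p_{IronWorks} − 4)(264 − 2p_{IronWorks} + p_{FlexHub}).
∂π/∂p_{IronWorks} = 272 − 4p_{IronWorks} + p_{FlexHub} = 0 ⇒ p_{IronWorks} = 68 + 0.25p_{FlexHub}.
The reaction-function slope is 0.25, so a 20-unit rise in p_{FlexHub} moves p_{IronWorks} by 0.25 × 20 = 5. IronWorks's best response rises — the actions are strategic complements.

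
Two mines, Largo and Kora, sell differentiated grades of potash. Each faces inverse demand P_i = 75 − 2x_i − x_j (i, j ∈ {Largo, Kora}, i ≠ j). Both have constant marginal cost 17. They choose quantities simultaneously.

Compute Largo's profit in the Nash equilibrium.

Mine Largo's profit: π = x_{Largo}(75 − 2x_{Largo} − x_{Kora}) − 17x_{Largo}.
∂π/∂x_{Largo} = 58 − 4x_{Largo} − x_{Kora} = 0 ⇒ x_{Largo} = 14.5 − 0.25x_{Kora}.
By symmetry x_{Kora} = x_{Largo}; substituting into the reaction function, 1.25x_{Largo} = 14.5 and x_{Largo} = 11.6.
P_{Largo} = 75 − 2·11.6 − 11.6 = 40.2.
Profit = (40.2 − 17)·11.6 = 269.12.

269.12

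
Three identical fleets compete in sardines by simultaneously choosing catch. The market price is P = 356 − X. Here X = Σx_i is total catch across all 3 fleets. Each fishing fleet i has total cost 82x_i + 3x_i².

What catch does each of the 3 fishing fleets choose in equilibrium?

A representative fishing fleet's profit is π_i = x_i(356 − X) − 82x_i − 3x_i², with X = x_i + Σ_{j≠i} x_j.
First-order condition: 274 − 8x_i − Σ_{j≠i} x_j = 0.
In a symmetric equilibrium every fishing fleet chooses the same x, so Σ_{j≠i} x_j = 2x. The condition becomes 274 − 10x = 0, giving x = 274/10 = 27.4.

27.4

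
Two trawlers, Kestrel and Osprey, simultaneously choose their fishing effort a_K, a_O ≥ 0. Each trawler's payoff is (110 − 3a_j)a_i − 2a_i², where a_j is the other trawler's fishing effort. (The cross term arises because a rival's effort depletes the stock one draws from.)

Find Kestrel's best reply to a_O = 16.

15.5

Kestrel's payoff is (110 − 3a_O)a_K − 2a_K².
∂π/∂a_K = 110 − 3a_O − 4a_K = 0, so a_K = 27.5 − 0.75a_O.
At a_O = 16: a_K = 27.5 − 0.75·16 = 15.5.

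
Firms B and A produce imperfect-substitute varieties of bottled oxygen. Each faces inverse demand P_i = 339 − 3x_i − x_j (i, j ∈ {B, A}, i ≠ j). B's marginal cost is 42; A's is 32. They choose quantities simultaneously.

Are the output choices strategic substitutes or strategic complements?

strategic substitutes

Firm B's profit: π = x_B(339 − 3x_B − x_A) − 42x_B.
∂π/∂x_B = 297 − 6x_B − x_A = 0 ⇒ x_B = 49.5 − (1/6)x_A.
The best-response slope dx_B/dx_A = −1/6 < 0: the reaction function is downward-sloping, so the choices are strategic substitutes.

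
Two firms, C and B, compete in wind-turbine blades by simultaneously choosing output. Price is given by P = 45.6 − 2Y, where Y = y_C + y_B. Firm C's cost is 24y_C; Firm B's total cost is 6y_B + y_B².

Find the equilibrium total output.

Firm C's profit: π = y_C(45.6 − 2(y_C + y_B)) − 24y_C.
∂π/∂y_C = 21.6 − 4y_C − 2y_B = 0, so y_C = 5.4 − 0.5y_B.
For B: ∂π/∂y_B = 39.6 − 6y_B − 2y_C = 0 ⇒ y_B = 6.6 − (1/3)y_C.
Plugging y_B into C's best response: y_C = 5.4 − 0.5(6.6 − (1/3)y_C) ⇒ (5/6)y_C = 2.1, so y_C = 2.52.
Then y_B = 6.6 − (1/3)·2.52 = 5.76.
Total output: 2.52 + 5.76 = 8.28.

8.28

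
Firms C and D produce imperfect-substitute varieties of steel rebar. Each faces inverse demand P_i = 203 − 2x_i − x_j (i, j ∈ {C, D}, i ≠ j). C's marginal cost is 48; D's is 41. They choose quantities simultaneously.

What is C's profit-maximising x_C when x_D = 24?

32.75

Firm C's profit: π = x_C(203 − 2x_C − x_D) − 48x_C.
∂π/∂x_C = 155 − 4x_C − x_D = 0 ⇒ x_C = 38.75 − 0.25x_D.
At x_D = 24: x_C = 38.75 − 0.25·24 = 32.75.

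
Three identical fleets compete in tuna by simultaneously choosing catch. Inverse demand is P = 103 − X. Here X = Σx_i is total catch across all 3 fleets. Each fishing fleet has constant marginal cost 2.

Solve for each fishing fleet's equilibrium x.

25.25

A representative fishing fleet's profit is π_i = x_i(103 − X) − 2x_i, with X = x_i + Σ_{j≠i} x_j.
First-order condition: 101 − 2x_i − Σ_{j≠i} x_j = 0.
In a symmetric equilibrium every fishing fleet chooses the same x, so Σ_{j≠i} x_j = 2x. The condition becomes 101 − 4x = 0, giving x = 101/4 = 25.25.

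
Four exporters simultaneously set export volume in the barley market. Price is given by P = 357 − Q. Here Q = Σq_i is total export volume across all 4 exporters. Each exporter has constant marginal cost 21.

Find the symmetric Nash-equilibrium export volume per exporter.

A representative exporter's profit is π_i = q_i(357 − Q) − 21q_i, with Q = q_i + Σ_{j≠i} q_j.
First-order condition: 336 − 2q_i − Σ_{j≠i} q_j = 0.
In a symmetric equilibrium every exporter chooses the same q, so Σ_{j≠i} q_j = 3q. The condition becomes 336 − 5q = 0, giving q = 336/5 = 67.2.

67.2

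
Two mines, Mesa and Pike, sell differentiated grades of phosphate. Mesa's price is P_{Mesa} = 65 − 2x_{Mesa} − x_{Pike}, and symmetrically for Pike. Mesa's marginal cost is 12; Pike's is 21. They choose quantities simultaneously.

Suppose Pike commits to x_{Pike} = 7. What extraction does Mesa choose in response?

Mine Mesa's profit: π = x_{Mesa}(65 − 2x_{Mesa} − x_{Pike}) − 12x_{Mesa}.
∂π/∂x_{Mesa} = 53 − 4x_{Mesa} − x_{Pike} = 0 ⇒ x_{Mesa} = 13.25 − 0.25x_{Pike}.
At x_{Pike} = 7: x_{Mesa} = 13.25 − 0.25·7 = 11.5.

11.5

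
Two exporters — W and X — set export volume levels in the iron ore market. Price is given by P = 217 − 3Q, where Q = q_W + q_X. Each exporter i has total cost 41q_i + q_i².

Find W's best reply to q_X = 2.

21.25

Exporter W's profit: π = q_W(217 − 3(q_W + q_X)) − 41q_W − q_W².
∂π/∂q_W = 176 − 8q_W − 3q_X = 0, so q_W = 22 − 0.375q_X.
At q_X = 2: q_W = 22 − 0.375·2 = 21.25.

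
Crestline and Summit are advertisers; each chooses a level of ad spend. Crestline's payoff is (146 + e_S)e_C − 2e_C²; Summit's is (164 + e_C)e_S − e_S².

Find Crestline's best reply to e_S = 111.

64.25

Expanding Crestline's payoff: 146e_C + e_Se_C − 2e_C².
∂π/∂e_C = 146 + e_S − 4e_C = 0, so e_C = 36.5 + 0.25e_S.
At e_S = 111: e_C = 36.5 + 0.25·111 = 64.25.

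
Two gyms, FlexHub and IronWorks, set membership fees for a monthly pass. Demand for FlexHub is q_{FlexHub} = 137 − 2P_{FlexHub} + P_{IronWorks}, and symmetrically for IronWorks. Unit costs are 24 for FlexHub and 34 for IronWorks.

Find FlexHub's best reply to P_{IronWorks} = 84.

67.25

FlexHub's profit: π = (P_{FlexHub} − 24)(137 − 2P_{FlexHub} + P_{IronWorks}).
∂π/∂P_{FlexHub} = 185 − 4P_{FlexHub} + P_{IronWorks} = 0 ⇒ P_{FlexHub} = 46.25 + 0.25P_{IronWorks}.
At P_{IronWorks} = 84: P_{FlexHub} = 46.25 + 0.25·84 = 67.25.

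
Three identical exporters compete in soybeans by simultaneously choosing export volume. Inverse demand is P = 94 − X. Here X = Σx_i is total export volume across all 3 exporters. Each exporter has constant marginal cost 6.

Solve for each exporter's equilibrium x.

A representative exporter's profit is π_i = x_i(94 − X) − 6x_i, with X = x_i + Σ_{j≠i} x_j.
First-order condition: 88 − 2x_i − Σ_{j≠i} x_j = 0.
Imposing symmetry (x_j = x for all j) turns Σ_{j≠i} x_j into 2x, so 88 = 4x and x = 22.

22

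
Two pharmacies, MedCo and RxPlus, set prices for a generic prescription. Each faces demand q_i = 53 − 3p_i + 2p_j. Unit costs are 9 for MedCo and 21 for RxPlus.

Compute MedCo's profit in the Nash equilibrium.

MedCo's profit: π = (p_{MedCo} − 9)(53 − 3p_{MedCo} + 2p_{RxPlus}).
∂π/∂p_{MedCo} = 80 − 6p_{MedCo} + 2p_{RxPlus} = 0 ⇒ p_{MedCo} = 40/3 + (1/3)p_{RxPlus}.
Similarly p_{RxPlus} = 58/3 + (1/3)p_{MedCo}.
Plugging p_{RxPlus} into MedCo's best response: p_{MedCo} = 40/3 + (1/3)(58/3 + (1/3)p_{MedCo}) ⇒ (8/9)p_{MedCo} = 178/9, so p_{MedCo} = 22.25.
Then p_{RxPlus} = 58/3 + (1/3)·22.25 = 26.75.
q_{MedCo} = 53 − 3·22.25 + 2·26.75 = 39.75.
Profit = (22.25 − 9)·39.75 = 526.6875.

526.6875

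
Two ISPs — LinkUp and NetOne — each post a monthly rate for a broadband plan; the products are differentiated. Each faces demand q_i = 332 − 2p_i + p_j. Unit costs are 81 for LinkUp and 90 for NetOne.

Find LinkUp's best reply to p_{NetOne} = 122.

LinkUp's profit: π = (p_{LinkUp} − 81)(332 − 2p_{LinkUp} + p_{NetOne}).
∂π/∂p_{LinkUp} = 494 − 4p_{LinkUp} + p_{NetOne} = 0 ⇒ p_{LinkUp} = 123.5 + 0.25p_{NetOne}.
At p_{NetOne} = 122: p_{LinkUp} = 123.5 + 0.25·122 = 154.

154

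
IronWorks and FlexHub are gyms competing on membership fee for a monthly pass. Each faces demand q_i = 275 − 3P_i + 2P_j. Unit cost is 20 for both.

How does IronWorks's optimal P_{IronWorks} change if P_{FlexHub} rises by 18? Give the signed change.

IronWorks's profit: π = (P_{IronWorks} − 20)(275 − 3P_{IronWorks} + 2P_{FlexHub}).
∂π/∂P_{IronWorks} = 335 − 6P_{IronWorks} + 2P_{FlexHub} = 0 ⇒ P_{IronWorks} = 335/6 + (1/3)P_{FlexHub}.
The reaction-function slope is 1/3, so an 18-unit rise in P_{FlexHub} moves P_{IronWorks} by 1/3 × 18 = 6. IronWorks's best response rises — the actions are strategic complements.

6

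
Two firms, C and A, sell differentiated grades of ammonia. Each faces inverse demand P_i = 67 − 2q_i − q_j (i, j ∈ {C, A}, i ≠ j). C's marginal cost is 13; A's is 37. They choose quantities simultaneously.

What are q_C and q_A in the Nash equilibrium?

Firm C's profit: π = q_C(67 − 2q_C − q_A) − 13q_C.
∂π/∂q_C = 54 − 4q_C − q_A = 0 ⇒ q_C = 13.5 − 0.25q_A.
Similarly q_A = 7.5 − 0.25q_C.
Plugging q_A into C's best response: q_C = 13.5 − 0.25(7.5 − 0.25q_C) ⇒ 0.9375q_C = 11.625, so q_C = 12.4.
Then q_A = 7.5 − 0.25·12.4 = 4.4.

12.4, 4.4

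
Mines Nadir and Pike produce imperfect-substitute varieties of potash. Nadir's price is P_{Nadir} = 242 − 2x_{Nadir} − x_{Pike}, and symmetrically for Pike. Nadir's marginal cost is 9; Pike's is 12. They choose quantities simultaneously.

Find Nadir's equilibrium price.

Mine Nadir's profit: π = x_{Nadir}(242 − 2x_{Nadir} − x_{Pike}) − 9x_{Nadir}.
∂π/∂x_{Nadir} = 233 − 4x_{Nadir} − x_{Pike} = 0 ⇒ x_{Nadir} = 58.25 − 0.25x_{Pike}.
Similarly x_{Pike} = 57.5 − 0.25x_{Nadir}.
Plugging x_{Pike} into Nadir's best response: x_{Nadir} = 58.25 − 0.25(57.5 − 0.25x_{Nadir}) ⇒ 0.9375x_{Nadir} = 43.875, so x_{Nadir} = 46.8.
Then x_{Pike} = 57.5 − 0.25·46.8 = 45.8.
P_{Nadir} = 242 − 2·46.8 − 45.8 = 102.6.

102.6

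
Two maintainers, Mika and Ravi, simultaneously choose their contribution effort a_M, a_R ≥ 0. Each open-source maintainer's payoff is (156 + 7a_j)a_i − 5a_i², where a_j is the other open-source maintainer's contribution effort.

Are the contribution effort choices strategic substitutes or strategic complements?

strategic complements

Mika's payoff is (156 + 7a_R)a_M − 5a_M².
∂π/∂a_M = 156 + 7a_R − 10a_M = 0, so a_M = 15.6 + 0.7a_R.
The best-response slope da_M/da_R = 0.7 > 0: the reaction function is upward-sloping, so the choices are strategic complements.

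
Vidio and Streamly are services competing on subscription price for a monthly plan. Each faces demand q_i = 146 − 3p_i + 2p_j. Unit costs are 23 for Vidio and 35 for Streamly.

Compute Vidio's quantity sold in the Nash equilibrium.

99

Vidio's profit: π = (p_{Vidio} − 23)(146 − 3p_{Vidio} + 2p_{Streamly}).
∂π/∂p_{Vidio} = 215 − 6p_{Vidio} + 2p_{Streamly} = 0 ⇒ p_{Vidio} = 215/6 + (1/3)p_{Streamly}.
Similarly p_{Streamly} = 251/6 + (1/3)p_{Vidio}.
Plugging p_{Streamly} into Vidio's best response: p_{Vidio} = 215/6 + (1/3)(251/6 + (1/3)p_{Vidio}) ⇒ (8/9)p_{Vidio} = 448/9, so p_{Vidio} = 56.
Then p_{Streamly} = 251/6 + (1/3)·56 = 60.5.
q_{Vidio} = 146 − 3·56 + 2·60.5 = 99.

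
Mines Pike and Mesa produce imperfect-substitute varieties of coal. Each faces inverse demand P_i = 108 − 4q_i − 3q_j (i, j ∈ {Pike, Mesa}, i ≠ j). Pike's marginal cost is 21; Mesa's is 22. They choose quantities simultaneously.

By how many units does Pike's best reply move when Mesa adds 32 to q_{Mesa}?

-12

Mine Pike's profit: π = q_{Pike}(108 − 4q_{Pike} − 3q_{Mesa}) − 21q_{Pike}.
∂π/∂q_{Pike} = 87 − 8q_{Pike} − 3q_{Mesa} = 0 ⇒ q_{Pike} = 10.875 − 0.375q_{Mesa}.
The reaction-function slope is −0.375, so a 32-unit rise in q_{Mesa} moves q_{Pike} by −0.375 × 32 = −12. Pike's best response falls — the actions are strategic substitutes.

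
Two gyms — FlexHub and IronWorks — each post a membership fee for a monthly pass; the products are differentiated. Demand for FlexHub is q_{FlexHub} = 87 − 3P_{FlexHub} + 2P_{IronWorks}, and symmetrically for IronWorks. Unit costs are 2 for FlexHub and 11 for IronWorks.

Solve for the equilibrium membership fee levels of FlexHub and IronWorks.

24.9375, 28.3125

FlexHub's profit: π = (P_{FlexHub} − 2)(87 − 3P_{FlexHub} + 2P_{IronWorks}).
∂π/∂P_{FlexHub} = 93 − 6P_{FlexHub} + 2P_{IronWorks} = 0 ⇒ P_{FlexHub} = 15.5 + (1/3)P_{IronWorks}.
Similarly P_{IronWorks} = 20 + (1/3)P_{FlexHub}.
Solving the two reaction functions simultaneously: (1 − (1/3)(1/3))P_{FlexHub} = 15.5 + (1/3)·20, so (8/9)P_{FlexHub} = 133/6 and P_{FlexHub} = 24.9375.
Then P_{IronWorks} = 20 + (1/3)·24.9375 = 28.3125.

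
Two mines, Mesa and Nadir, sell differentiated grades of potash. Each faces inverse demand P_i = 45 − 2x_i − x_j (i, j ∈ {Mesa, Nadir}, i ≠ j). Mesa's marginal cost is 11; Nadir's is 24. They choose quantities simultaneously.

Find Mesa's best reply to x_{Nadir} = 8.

Mine Mesa's profit: π = x_{Mesa}(45 − 2x_{Mesa} − x_{Nadir}) − 11x_{Mesa}.
∂π/∂x_{Mesa} = 34 − 4x_{Mesa} − x_{Nadir} = 0 ⇒ x_{Mesa} = 8.5 − 0.25x_{Nadir}.
At x_{Nadir} = 8: x_{Mesa} = 8.5 − 0.25·8 = 6.5.

6.5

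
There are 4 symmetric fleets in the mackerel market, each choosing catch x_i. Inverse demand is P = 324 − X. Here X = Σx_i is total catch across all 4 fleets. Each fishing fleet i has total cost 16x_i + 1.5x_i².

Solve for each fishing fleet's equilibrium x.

A representative fishing fleet's profit is π_i = x_i(324 − X) − 16x_i − 1.5x_i², with X = x_i + Σ_{j≠i} x_j.
First-order condition: 308 − 5x_i − Σ_{j≠i} x_j = 0.
Imposing symmetry (x_j = x for all j) turns Σ_{j≠i} x_j into 3x, so 308 = 8x and x = 38.5.

38.5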